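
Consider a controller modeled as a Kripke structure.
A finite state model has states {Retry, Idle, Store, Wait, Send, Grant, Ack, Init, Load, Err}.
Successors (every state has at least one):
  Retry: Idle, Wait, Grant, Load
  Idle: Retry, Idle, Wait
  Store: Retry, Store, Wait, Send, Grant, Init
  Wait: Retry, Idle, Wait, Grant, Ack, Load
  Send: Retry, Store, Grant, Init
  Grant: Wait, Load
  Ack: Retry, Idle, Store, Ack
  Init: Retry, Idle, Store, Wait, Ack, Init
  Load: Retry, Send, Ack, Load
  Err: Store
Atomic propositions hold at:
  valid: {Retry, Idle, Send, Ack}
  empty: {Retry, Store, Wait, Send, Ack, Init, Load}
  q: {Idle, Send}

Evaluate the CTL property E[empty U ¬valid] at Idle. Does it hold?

Sat(¬valid) = {Store, Wait, Grant, Init, Load, Err}
E[empty U ¬valid]: least fixpoint, start Z0 = Sat(¬valid) = {Store, Wait, Grant, Init, Load, Err}, add states in Sat(empty) with some successor in Z. Z1 = {Retry, Store, Wait, Send, Grant, Ack, Init, Load, Err}; fixed.
Sat(E[empty U ¬valid]) = {Retry, Store, Wait, Send, Grant, Ack, Init, Load, Err}
Idle ∉ Sat(E[empty U ¬valid]) = {Retry, Store, Wait, Send, Grant, Ack, Init, Load, Err}, so the formula does not hold at Idle.

No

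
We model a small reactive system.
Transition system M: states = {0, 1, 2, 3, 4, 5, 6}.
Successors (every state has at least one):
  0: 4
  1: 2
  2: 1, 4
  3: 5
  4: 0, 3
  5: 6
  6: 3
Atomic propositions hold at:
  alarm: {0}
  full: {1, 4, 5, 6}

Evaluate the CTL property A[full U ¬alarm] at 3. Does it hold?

Yes

Sat(¬alarm) = {1, 2, 3, 4, 5, 6}
A[full U ¬alarm]: least fixpoint, start Z0 = Sat(¬alarm) = {1, 2, 3, 4, 5, 6}, add states in Sat(full) with every successor in Z. Already a fixed point.
Sat(A[full U ¬alarm]) = {1, 2, 3, 4, 5, 6}
3 ∈ Sat(A[full U ¬alarm]) = {1, 2, 3, 4, 5, 6}, so the formula holds at 3.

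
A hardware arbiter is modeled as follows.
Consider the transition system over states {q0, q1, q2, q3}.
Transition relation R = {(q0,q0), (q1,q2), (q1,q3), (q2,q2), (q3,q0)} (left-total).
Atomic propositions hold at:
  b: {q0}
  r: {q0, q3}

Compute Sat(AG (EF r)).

EF r: least fixpoint, start Z0 = {q0, q3}, add states with some successor in Z. Z1 = {q0, q1, q3}; fixed.
Sat(EF r) = {q0, q1, q3}
AG (EF r): greatest fixpoint, start Z0 = {q0, q1, q3}, keep only states in Sat with every successor in Z. Z1 = {q0, q3}; fixed.
Sat(AG (EF r)) = {q0, q3}

{q0, q3}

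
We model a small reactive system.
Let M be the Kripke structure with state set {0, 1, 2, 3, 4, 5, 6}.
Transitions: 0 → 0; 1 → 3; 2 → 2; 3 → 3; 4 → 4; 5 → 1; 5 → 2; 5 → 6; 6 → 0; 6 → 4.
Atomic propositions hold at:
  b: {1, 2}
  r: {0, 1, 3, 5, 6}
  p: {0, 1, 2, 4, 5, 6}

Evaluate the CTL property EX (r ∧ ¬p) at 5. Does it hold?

No

Sat(¬p) = {3}
Sat(r ∧ ¬p) = {3}
Sat(EX (r ∧ ¬p)) = {s : some successor in {3}} = {1, 3}
5 ∉ Sat(EX (r ∧ ¬p)) = {1, 3}, so the formula does not hold at 5.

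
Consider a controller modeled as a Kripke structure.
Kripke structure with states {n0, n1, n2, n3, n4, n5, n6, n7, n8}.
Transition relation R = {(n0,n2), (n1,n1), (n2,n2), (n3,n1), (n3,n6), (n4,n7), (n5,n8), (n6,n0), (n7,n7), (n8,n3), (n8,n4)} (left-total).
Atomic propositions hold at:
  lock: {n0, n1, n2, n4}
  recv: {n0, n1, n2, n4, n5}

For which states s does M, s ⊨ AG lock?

AG lock: greatest fixpoint, start Z0 = {n0, n1, n2, n4}, keep only states in Sat with every successor in Z. Z1 = {n0, n1, n2}; fixed.
Sat(AG lock) = {n0, n1, n2}

{n0, n1, n2}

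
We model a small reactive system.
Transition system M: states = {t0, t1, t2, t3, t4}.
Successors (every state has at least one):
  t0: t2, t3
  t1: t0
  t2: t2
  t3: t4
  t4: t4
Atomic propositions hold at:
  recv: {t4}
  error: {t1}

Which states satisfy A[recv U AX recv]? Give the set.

Sat(AX recv) = {s : every successor in {t4}} = {t3, t4}
A[recv U AX recv]: least fixpoint, start Z0 = Sat(AX recv) = {t3, t4}, add states in Sat(recv) with every successor in Z. Already a fixed point.
Sat(A[recv U AX recv]) = {t3, t4}

{t3, t4}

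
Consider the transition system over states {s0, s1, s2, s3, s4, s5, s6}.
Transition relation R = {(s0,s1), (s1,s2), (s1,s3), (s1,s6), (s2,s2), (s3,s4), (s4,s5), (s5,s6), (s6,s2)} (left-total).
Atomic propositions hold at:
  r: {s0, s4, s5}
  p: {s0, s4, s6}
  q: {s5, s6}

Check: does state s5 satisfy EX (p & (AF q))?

Yes

AF q: least fixpoint, start Z0 = {s5, s6}, add states with every successor in Z. Z1 = {s4, s5, s6}; Z2 = {s3, s4, s5, s6}; fixed.
Sat(AF q) = {s3, s4, s5, s6}
Sat(p & (AF q)) = {s4, s6}
Sat(EX (p & (AF q))) = {s : some successor in {s4, s6}} = {s1, s3, s5}
s5 ∈ Sat(EX (p & (AF q))) = {s1, s3, s5}, so the formula holds at s5.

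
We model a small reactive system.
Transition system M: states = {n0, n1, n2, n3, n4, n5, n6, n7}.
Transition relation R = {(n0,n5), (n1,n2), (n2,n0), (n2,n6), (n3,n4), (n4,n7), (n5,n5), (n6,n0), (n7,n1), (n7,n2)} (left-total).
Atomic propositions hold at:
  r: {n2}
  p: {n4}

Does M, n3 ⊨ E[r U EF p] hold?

Yes

EF p: least fixpoint, start Z0 = {n4}, add states with some successor in Z. Z1 = {n3, n4}; fixed.
Sat(EF p) = {n3, n4}
E[r U EF p]: least fixpoint, start Z0 = Sat(EF p) = {n3, n4}, add states in Sat(r) with some successor in Z. Already a fixed point.
Sat(E[r U EF p]) = {n3, n4}
n3 ∈ Sat(E[r U EF p]) = {n3, n4}, so the formula holds at n3.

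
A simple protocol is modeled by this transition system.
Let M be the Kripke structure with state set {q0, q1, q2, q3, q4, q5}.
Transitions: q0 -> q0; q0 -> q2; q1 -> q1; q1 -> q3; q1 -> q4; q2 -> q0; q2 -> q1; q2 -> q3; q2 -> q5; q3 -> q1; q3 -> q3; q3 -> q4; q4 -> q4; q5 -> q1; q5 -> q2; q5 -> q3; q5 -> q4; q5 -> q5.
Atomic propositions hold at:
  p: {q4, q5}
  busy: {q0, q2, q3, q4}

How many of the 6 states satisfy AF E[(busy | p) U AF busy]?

Sat(busy | p) = {q0, q2, q3, q4, q5}
AF busy: least fixpoint, start Z0 = {q0, q2, q3, q4}, add states with every successor in Z. Already a fixed point.
Sat(AF busy) = {q0, q2, q3, q4}
E[(busy | p) U AF busy]: least fixpoint, start Z0 = Sat(AF busy) = {q0, q2, q3, q4}, add states in Sat(busy | p) with some successor in Z. Z1 = {q0, q2, q3, q4, q5}; fixed.
Sat(E[(busy | p) U AF busy]) = {q0, q2, q3, q4, q5}
AF E[(busy | p) U AF busy]: least fixpoint, start Z0 = {q0, q2, q3, q4, q5}, add states with every successor in Z. Already a fixed point.
Sat(AF E[(busy | p) U AF busy]) = {q0, q2, q3, q4, q5}
|Sat(AF E[(busy | p) U AF busy])| = |{q0, q2, q3, q4, q5}| = 5.

5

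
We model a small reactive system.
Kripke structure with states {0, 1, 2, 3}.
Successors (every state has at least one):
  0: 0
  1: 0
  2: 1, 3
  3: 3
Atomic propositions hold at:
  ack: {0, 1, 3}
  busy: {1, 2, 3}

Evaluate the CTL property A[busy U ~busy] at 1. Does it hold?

Sat(~busy) = {0}
A[busy U ~busy]: least fixpoint, start Z0 = Sat(~busy) = {0}, add states in Sat(busy) with every successor in Z. Z1 = {0, 1}; fixed.
Sat(A[busy U ~busy]) = {0, 1}
1 ∈ Sat(A[busy U ~busy]) = {0, 1}, so the formula holds at 1.

Yes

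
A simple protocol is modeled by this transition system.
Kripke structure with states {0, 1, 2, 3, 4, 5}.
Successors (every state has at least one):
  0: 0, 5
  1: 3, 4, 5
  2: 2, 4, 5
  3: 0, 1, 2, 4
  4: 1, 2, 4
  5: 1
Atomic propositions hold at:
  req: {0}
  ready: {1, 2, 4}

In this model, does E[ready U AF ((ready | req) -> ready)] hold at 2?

Sat(ready | req) = {0, 1, 2, 4}
Sat((ready | req) -> ready) = {1, 2, 3, 4, 5}
AF ((ready | req) -> ready): least fixpoint, start Z0 = {1, 2, 3, 4, 5}, add states with every successor in Z. Already a fixed point.
Sat(AF ((ready | req) -> ready)) = {1, 2, 3, 4, 5}
E[ready U AF ((ready | req) -> ready)]: least fixpoint, start Z0 = Sat(AF ((ready | req) -> ready)) = {1, 2, 3, 4, 5}, add states in Sat(ready) with some successor in Z. Already a fixed point.
Sat(E[ready U AF ((ready | req) -> ready)]) = {1, 2, 3, 4, 5}
2 ∈ Sat(E[ready U AF ((ready | req) -> ready)]) = {1, 2, 3, 4, 5}, so the formula holds at 2.

Yes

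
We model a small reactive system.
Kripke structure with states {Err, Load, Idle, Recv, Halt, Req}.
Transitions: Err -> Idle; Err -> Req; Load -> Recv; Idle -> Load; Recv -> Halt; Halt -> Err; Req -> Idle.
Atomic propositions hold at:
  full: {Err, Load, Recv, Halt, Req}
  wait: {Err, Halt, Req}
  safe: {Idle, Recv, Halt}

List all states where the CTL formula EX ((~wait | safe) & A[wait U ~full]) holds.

{Err, Recv, Req}

Sat(~wait) = {Load, Idle, Recv}
Sat(~wait | safe) = {Load, Idle, Recv, Halt}
Sat(~full) = {Idle}
A[wait U ~full]: least fixpoint, start Z0 = Sat(~full) = {Idle}, add states in Sat(wait) with every successor in Z. Z1 = {Idle, Req}; Z2 = {Err, Idle, Req}; Z3 = {Err, Idle, Halt, Req}; fixed.
Sat(A[wait U ~full]) = {Err, Idle, Halt, Req}
Sat((~wait | safe) & A[wait U ~full]) = {Idle, Halt}
Sat(EX ((~wait | safe) & A[wait U ~full])) = {s : some successor in {Idle, Halt}} = {Err, Recv, Req}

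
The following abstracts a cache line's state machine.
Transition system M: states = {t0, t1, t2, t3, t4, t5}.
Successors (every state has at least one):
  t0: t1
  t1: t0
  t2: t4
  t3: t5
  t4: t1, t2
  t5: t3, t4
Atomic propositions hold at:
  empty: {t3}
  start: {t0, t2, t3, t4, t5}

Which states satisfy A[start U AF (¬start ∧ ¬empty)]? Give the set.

{t0, t1}

Sat(¬start) = {t1}
Sat(¬empty) = {t0, t1, t2, t4, t5}
Sat(¬start ∧ ¬empty) = {t1}
AF (¬start ∧ ¬empty): least fixpoint, start Z0 = {t1}, add states with every successor in Z. Z1 = {t0, t1}; fixed.
Sat(AF (¬start ∧ ¬empty)) = {t0, t1}
A[start U AF (¬start ∧ ¬empty)]: least fixpoint, start Z0 = Sat(AF (¬start ∧ ¬empty)) = {t0, t1}, add states in Sat(start) with every successor in Z. Already a fixed point.
Sat(A[start U AF (¬start ∧ ¬empty)]) = {t0, t1}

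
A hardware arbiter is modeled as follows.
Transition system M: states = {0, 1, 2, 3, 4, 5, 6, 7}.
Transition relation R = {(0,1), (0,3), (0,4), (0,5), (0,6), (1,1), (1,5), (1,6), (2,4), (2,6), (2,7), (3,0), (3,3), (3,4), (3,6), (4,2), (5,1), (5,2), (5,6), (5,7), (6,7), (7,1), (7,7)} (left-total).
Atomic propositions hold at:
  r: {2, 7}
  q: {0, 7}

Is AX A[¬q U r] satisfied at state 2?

Sat(¬q) = {1, 2, 3, 4, 5, 6}
A[¬q U r]: least fixpoint, start Z0 = Sat(r) = {2, 7}, add states in Sat(¬q) with every successor in Z. Z1 = {2, 4, 6, 7}; fixed.
Sat(A[¬q U r]) = {2, 4, 6, 7}
Sat(AX A[¬q U r]) = {s : every successor in {2, 4, 6, 7}} = {2, 4, 6}
2 ∈ Sat(AX A[¬q U r]) = {2, 4, 6}, so the formula holds at 2.

Yes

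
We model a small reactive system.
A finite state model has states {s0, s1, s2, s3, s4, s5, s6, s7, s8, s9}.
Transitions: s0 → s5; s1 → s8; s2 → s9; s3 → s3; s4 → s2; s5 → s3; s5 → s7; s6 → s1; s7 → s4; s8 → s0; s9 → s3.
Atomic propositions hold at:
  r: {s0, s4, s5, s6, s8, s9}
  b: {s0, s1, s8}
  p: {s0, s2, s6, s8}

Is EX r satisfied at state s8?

Yes

Sat(EX r) = {s : some successor in {s0, s4, s5, s6, s8, s9}} = {s0, s1, s2, s7, s8}
s8 ∈ Sat(EX r) = {s0, s1, s2, s7, s8}, so the formula holds at s8.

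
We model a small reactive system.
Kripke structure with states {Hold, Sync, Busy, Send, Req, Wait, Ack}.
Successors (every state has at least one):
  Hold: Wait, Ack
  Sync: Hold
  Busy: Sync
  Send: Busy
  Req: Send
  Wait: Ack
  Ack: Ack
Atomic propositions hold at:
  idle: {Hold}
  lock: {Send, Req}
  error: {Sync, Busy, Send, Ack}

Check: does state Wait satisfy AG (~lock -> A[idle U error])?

No

Sat(~lock) = {Hold, Sync, Busy, Wait, Ack}
A[idle U error]: least fixpoint, start Z0 = Sat(error) = {Sync, Busy, Send, Ack}, add states in Sat(idle) with every successor in Z. Already a fixed point.
Sat(A[idle U error]) = {Sync, Busy, Send, Ack}
Sat(~lock -> A[idle U error]) = {Sync, Busy, Send, Req, Ack}
AG (~lock -> A[idle U error]): greatest fixpoint, start Z0 = {Sync, Busy, Send, Req, Ack}, keep only states in Sat with every successor in Z. Z1 = {Busy, Send, Req, Ack}; Z2 = {Send, Req, Ack}; Z3 = {Req, Ack}; Z4 = {Ack}; fixed.
Sat(AG (~lock -> A[idle U error])) = {Ack}
Wait ∉ Sat(AG (~lock -> A[idle U error])) = {Ack}, so the formula does not hold at Wait.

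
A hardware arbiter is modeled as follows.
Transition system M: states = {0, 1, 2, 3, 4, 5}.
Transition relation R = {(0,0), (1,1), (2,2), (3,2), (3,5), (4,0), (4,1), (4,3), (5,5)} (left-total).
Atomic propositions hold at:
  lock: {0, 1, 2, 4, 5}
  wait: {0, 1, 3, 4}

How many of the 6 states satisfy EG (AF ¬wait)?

Sat(¬wait) = {2, 5}
AF ¬wait: least fixpoint, start Z0 = {2, 5}, add states with every successor in Z. Z1 = {2, 3, 5}; fixed.
Sat(AF ¬wait) = {2, 3, 5}
EG (AF ¬wait): greatest fixpoint, start Z0 = {2, 3, 5}, keep only states in Sat with some successor in Z. Already a fixed point.
Sat(EG (AF ¬wait)) = {2, 3, 5}
|Sat(EG (AF ¬wait))| = |{2, 3, 5}| = 3.

3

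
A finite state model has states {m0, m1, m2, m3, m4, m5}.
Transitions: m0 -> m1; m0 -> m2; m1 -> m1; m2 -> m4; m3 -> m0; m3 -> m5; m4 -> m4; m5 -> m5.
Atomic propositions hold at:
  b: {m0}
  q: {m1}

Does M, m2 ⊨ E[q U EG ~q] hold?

Sat(~q) = {m0, m2, m3, m4, m5}
EG ~q: greatest fixpoint, start Z0 = {m0, m2, m3, m4, m5}, keep only states in Sat with some successor in Z. Already a fixed point.
Sat(EG ~q) = {m0, m2, m3, m4, m5}
E[q U EG ~q]: least fixpoint, start Z0 = Sat(EG ~q) = {m0, m2, m3, m4, m5}, add states in Sat(q) with some successor in Z. Already a fixed point.
Sat(E[q U EG ~q]) = {m0, m2, m3, m4, m5}
m2 ∈ Sat(E[q U EG ~q]) = {m0, m2, m3, m4, m5}, so the formula holds at m2.

Yes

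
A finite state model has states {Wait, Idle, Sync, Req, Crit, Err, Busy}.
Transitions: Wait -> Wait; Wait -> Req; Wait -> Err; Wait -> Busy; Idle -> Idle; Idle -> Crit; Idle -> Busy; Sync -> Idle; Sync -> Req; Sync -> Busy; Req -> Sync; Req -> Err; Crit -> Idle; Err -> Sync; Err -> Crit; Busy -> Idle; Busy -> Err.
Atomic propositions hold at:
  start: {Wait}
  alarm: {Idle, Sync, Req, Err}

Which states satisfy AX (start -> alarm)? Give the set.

Sat(start -> alarm) = {Idle, Sync, Req, Crit, Err, Busy}
Sat(AX (start -> alarm)) = {s : every successor in {Idle, Sync, Req, Crit, Err, Busy}} = {Idle, Sync, Req, Crit, Err, Busy}

{Idle, Sync, Req, Crit, Err, Busy}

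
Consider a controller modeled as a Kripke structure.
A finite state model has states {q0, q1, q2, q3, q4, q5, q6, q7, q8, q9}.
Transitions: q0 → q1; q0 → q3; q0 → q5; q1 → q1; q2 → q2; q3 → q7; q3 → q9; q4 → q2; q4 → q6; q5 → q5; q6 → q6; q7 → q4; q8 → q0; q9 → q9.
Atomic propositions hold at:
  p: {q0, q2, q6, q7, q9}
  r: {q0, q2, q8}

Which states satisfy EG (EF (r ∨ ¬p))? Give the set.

{q0, q1, q2, q3, q4, q5, q7, q8}

Sat(¬p) = {q1, q3, q4, q5, q8}
Sat(r ∨ ¬p) = {q0, q1, q2, q3, q4, q5, q8}
EF (r ∨ ¬p): least fixpoint, start Z0 = {q0, q1, q2, q3, q4, q5, q8}, add states with some successor in Z. Z1 = {q0, q1, q2, q3, q4, q5, q7, q8}; fixed.
Sat(EF (r ∨ ¬p)) = {q0, q1, q2, q3, q4, q5, q7, q8}
EG (EF (r ∨ ¬p)): greatest fixpoint, start Z0 = {q0, q1, q2, q3, q4, q5, q7, q8}, keep only states in Sat with some successor in Z. Already a fixed point.
Sat(EG (EF (r ∨ ¬p))) = {q0, q1, q2, q3, q4, q5, q7, q8}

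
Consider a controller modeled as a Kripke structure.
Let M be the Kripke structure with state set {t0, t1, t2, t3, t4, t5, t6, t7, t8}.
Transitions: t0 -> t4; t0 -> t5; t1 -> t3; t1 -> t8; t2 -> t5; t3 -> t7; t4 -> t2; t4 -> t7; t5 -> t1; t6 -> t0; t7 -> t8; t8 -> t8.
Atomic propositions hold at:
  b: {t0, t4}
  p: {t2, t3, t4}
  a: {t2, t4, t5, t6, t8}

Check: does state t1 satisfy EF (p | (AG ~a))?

Yes

Sat(~a) = {t0, t1, t3, t7}
AG ~a: greatest fixpoint, start Z0 = {t0, t1, t3, t7}, keep only states in Sat with every successor in Z. Z1 = {t3}; Z2 = ∅; fixed.
Sat(AG ~a) = ∅
Sat(p | (AG ~a)) = {t2, t3, t4}
EF (p | (AG ~a)): least fixpoint, start Z0 = {t2, t3, t4}, add states with some successor in Z. Z1 = {t0, t1, t2, t3, t4}; Z2 = {t0, t1, t2, t3, t4, t5, t6}; fixed.
Sat(EF (p | (AG ~a))) = {t0, t1, t2, t3, t4, t5, t6}
t1 ∈ Sat(EF (p | (AG ~a))) = {t0, t1, t2, t3, t4, t5, t6}, so the formula holds at t1.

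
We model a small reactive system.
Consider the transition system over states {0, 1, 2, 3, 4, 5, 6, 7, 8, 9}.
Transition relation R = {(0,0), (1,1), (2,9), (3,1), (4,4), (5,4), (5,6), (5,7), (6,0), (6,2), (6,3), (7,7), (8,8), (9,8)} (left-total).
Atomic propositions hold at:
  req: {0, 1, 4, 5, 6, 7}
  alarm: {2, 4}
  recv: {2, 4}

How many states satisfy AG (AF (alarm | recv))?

Sat(alarm | recv) = {2, 4}
AF (alarm | recv): least fixpoint, start Z0 = {2, 4}, add states with every successor in Z. Already a fixed point.
Sat(AF (alarm | recv)) = {2, 4}
AG (AF (alarm | recv)): greatest fixpoint, start Z0 = {2, 4}, keep only states in Sat with every successor in Z. Z1 = {4}; fixed.
Sat(AG (AF (alarm | recv))) = {4}
|Sat(AG (AF (alarm | recv)))| = |{4}| = 1.

1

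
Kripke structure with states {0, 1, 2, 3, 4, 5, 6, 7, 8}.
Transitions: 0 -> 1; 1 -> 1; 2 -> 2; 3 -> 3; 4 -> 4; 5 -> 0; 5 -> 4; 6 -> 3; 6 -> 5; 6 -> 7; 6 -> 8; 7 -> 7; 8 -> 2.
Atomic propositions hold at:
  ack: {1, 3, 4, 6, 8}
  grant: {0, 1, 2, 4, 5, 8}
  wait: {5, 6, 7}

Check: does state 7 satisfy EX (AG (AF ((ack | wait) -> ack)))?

Sat(ack | wait) = {1, 3, 4, 5, 6, 7, 8}
Sat((ack | wait) -> ack) = {0, 1, 2, 3, 4, 6, 8}
AF ((ack | wait) -> ack): least fixpoint, start Z0 = {0, 1, 2, 3, 4, 6, 8}, add states with every successor in Z. Z1 = {0, 1, 2, 3, 4, 5, 6, 8}; fixed.
Sat(AF ((ack | wait) -> ack)) = {0, 1, 2, 3, 4, 5, 6, 8}
AG (AF ((ack | wait) -> ack)): greatest fixpoint, start Z0 = {0, 1, 2, 3, 4, 5, 6, 8}, keep only states in Sat with every successor in Z. Z1 = {0, 1, 2, 3, 4, 5, 8}; fixed.
Sat(AG (AF ((ack | wait) -> ack))) = {0, 1, 2, 3, 4, 5, 8}
Sat(EX (AG (AF ((ack | wait) -> ack)))) = {s : some successor in {0, 1, 2, 3, 4, 5, 8}} = {0, 1, 2, 3, 4, 5, 6, 8}
7 ∉ Sat(EX (AG (AF ((ack | wait) -> ack)))) = {0, 1, 2, 3, 4, 5, 6, 8}, so the formula does not hold at 7.

No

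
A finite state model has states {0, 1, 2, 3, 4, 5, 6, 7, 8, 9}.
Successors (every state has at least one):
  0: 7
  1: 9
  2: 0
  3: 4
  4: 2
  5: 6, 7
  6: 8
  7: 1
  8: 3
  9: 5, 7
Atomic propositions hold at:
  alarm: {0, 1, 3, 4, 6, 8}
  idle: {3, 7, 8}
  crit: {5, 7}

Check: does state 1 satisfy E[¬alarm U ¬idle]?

Sat(¬alarm) = {2, 5, 7, 9}
Sat(¬idle) = {0, 1, 2, 4, 5, 6, 9}
E[¬alarm U ¬idle]: least fixpoint, start Z0 = Sat(¬idle) = {0, 1, 2, 4, 5, 6, 9}, add states in Sat(¬alarm) with some successor in Z. Z1 = {0, 1, 2, 4, 5, 6, 7, 9}; fixed.
Sat(E[¬alarm U ¬idle]) = {0, 1, 2, 4, 5, 6, 7, 9}
1 ∈ Sat(E[¬alarm U ¬idle]) = {0, 1, 2, 4, 5, 6, 7, 9}, so the formula holds at 1.

Yes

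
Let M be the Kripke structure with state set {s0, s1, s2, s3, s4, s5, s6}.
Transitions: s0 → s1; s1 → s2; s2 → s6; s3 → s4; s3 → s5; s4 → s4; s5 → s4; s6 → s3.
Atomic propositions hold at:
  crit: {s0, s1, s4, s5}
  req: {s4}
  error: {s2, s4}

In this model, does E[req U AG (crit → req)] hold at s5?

Sat(crit → req) = {s2, s3, s4, s6}
AG (crit → req): greatest fixpoint, start Z0 = {s2, s3, s4, s6}, keep only states in Sat with every successor in Z. Z1 = {s2, s4, s6}; Z2 = {s2, s4}; Z3 = {s4}; fixed.
Sat(AG (crit → req)) = {s4}
E[req U AG (crit → req)]: least fixpoint, start Z0 = Sat(AG (crit → req)) = {s4}, add states in Sat(req) with some successor in Z. Already a fixed point.
Sat(E[req U AG (crit → req)]) = {s4}
s5 ∉ Sat(E[req U AG (crit → req)]) = {s4}, so the formula does not hold at s5.

No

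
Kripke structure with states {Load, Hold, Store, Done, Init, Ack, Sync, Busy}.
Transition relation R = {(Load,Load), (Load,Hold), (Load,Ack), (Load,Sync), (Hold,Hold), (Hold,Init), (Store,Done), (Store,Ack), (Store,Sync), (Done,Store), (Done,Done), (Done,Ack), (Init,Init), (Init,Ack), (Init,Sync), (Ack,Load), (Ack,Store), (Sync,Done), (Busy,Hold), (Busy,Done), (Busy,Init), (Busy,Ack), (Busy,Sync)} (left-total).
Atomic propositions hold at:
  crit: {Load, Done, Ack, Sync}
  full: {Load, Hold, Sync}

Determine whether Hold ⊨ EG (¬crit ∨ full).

Sat(¬crit) = {Hold, Store, Init, Busy}
Sat(¬crit ∨ full) = {Load, Hold, Store, Init, Sync, Busy}
EG (¬crit ∨ full): greatest fixpoint, start Z0 = {Load, Hold, Store, Init, Sync, Busy}, keep only states in Sat with some successor in Z. Z1 = {Load, Hold, Store, Init, Busy}; Z2 = {Load, Hold, Init, Busy}; fixed.
Sat(EG (¬crit ∨ full)) = {Load, Hold, Init, Busy}
Hold ∈ Sat(EG (¬crit ∨ full)) = {Load, Hold, Init, Busy}, so the formula holds at Hold.

Yes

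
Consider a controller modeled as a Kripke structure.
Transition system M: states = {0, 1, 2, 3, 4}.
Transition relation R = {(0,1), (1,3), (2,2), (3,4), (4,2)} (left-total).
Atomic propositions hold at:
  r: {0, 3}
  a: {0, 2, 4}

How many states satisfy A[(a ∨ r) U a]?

4

Sat(a ∨ r) = {0, 2, 3, 4}
A[(a ∨ r) U a]: least fixpoint, start Z0 = Sat(a) = {0, 2, 4}, add states in Sat(a ∨ r) with every successor in Z. Z1 = {0, 2, 3, 4}; fixed.
Sat(A[(a ∨ r) U a]) = {0, 2, 3, 4}
|Sat(A[(a ∨ r) U a])| = |{0, 2, 3, 4}| = 4.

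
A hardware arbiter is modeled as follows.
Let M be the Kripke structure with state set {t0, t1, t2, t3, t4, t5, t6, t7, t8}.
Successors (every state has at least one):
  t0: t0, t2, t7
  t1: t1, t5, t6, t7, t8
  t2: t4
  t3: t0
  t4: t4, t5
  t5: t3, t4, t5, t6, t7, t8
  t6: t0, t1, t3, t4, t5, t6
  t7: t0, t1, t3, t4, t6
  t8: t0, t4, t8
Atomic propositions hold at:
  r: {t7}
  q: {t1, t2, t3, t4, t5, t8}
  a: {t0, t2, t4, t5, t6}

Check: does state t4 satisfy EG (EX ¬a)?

No

Sat(¬a) = {t1, t3, t7, t8}
Sat(EX ¬a) = {s : some successor in {t1, t3, t7, t8}} = {t0, t1, t5, t6, t7, t8}
EG (EX ¬a): greatest fixpoint, start Z0 = {t0, t1, t5, t6, t7, t8}, keep only states in Sat with some successor in Z. Already a fixed point.
Sat(EG (EX ¬a)) = {t0, t1, t5, t6, t7, t8}
t4 ∉ Sat(EG (EX ¬a)) = {t0, t1, t5, t6, t7, t8}, so the formula does not hold at t4.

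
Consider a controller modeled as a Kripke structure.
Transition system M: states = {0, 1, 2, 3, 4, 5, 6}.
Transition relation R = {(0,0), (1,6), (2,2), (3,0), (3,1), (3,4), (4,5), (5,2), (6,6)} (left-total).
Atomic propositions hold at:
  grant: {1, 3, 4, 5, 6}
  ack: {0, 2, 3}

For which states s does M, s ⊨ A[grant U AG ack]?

AG ack: greatest fixpoint, start Z0 = {0, 2, 3}, keep only states in Sat with every successor in Z. Z1 = {0, 2}; fixed.
Sat(AG ack) = {0, 2}
A[grant U AG ack]: least fixpoint, start Z0 = Sat(AG ack) = {0, 2}, add states in Sat(grant) with every successor in Z. Z1 = {0, 2, 5}; Z2 = {0, 2, 4, 5}; fixed.
Sat(A[grant U AG ack]) = {0, 2, 4, 5}

{0, 2, 4, 5}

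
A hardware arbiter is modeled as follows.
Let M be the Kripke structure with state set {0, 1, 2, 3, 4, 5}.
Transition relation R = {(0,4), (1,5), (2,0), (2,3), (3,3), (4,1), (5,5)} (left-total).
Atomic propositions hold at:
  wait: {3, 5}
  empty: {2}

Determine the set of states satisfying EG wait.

EG wait: greatest fixpoint, start Z0 = {3, 5}, keep only states in Sat with some successor in Z. Already a fixed point.
Sat(EG wait) = {3, 5}

{3, 5}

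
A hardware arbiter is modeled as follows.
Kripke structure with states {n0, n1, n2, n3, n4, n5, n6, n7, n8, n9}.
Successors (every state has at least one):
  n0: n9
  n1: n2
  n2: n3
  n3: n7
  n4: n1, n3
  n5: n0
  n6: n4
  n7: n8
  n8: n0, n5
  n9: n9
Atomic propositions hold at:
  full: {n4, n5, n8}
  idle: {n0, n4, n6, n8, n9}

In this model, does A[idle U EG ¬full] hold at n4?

Sat(¬full) = {n0, n1, n2, n3, n6, n7, n9}
EG ¬full: greatest fixpoint, start Z0 = {n0, n1, n2, n3, n6, n7, n9}, keep only states in Sat with some successor in Z. Z1 = {n0, n1, n2, n3, n9}; Z2 = {n0, n1, n2, n9}; Z3 = {n0, n1, n9}; Z4 = {n0, n9}; fixed.
Sat(EG ¬full) = {n0, n9}
A[idle U EG ¬full]: least fixpoint, start Z0 = Sat(EG ¬full) = {n0, n9}, add states in Sat(idle) with every successor in Z. Already a fixed point.
Sat(A[idle U EG ¬full]) = {n0, n9}
n4 ∉ Sat(A[idle U EG ¬full]) = {n0, n9}, so the formula does not hold at n4.

No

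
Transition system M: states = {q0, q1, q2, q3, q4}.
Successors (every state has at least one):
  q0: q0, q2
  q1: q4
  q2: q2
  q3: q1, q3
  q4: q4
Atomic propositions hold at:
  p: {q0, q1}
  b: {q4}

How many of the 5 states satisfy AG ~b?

Sat(~b) = {q0, q1, q2, q3}
AG ~b: greatest fixpoint, start Z0 = {q0, q1, q2, q3}, keep only states in Sat with every successor in Z. Z1 = {q0, q2, q3}; Z2 = {q0, q2}; fixed.
Sat(AG ~b) = {q0, q2}
|Sat(AG ~b)| = |{q0, q2}| = 2.

2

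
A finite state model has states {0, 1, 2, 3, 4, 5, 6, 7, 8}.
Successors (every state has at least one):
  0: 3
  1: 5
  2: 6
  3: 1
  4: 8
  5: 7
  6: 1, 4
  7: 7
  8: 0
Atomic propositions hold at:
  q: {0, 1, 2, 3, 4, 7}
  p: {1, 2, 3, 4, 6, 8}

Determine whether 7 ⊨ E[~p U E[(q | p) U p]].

No

Sat(~p) = {0, 5, 7}
Sat(q | p) = {0, 1, 2, 3, 4, 6, 7, 8}
E[(q | p) U p]: least fixpoint, start Z0 = Sat(p) = {1, 2, 3, 4, 6, 8}, add states in Sat(q | p) with some successor in Z. Z1 = {0, 1, 2, 3, 4, 6, 8}; fixed.
Sat(E[(q | p) U p]) = {0, 1, 2, 3, 4, 6, 8}
E[~p U E[(q | p) U p]]: least fixpoint, start Z0 = Sat(E[(q | p) U p]) = {0, 1, 2, 3, 4, 6, 8}, add states in Sat(~p) with some successor in Z. Already a fixed point.
Sat(E[~p U E[(q | p) U p]]) = {0, 1, 2, 3, 4, 6, 8}
7 ∉ Sat(E[~p U E[(q | p) U p]]) = {0, 1, 2, 3, 4, 6, 8}, so the formula does not hold at 7.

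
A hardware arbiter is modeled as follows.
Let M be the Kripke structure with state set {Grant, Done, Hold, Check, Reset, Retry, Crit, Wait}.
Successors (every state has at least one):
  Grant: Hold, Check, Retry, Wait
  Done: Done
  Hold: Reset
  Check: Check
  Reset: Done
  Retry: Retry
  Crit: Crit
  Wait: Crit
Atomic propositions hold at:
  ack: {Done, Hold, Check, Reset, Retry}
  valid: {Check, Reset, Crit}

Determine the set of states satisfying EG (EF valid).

EF valid: least fixpoint, start Z0 = {Check, Reset, Crit}, add states with some successor in Z. Z1 = {Grant, Hold, Check, Reset, Crit, Wait}; fixed.
Sat(EF valid) = {Grant, Hold, Check, Reset, Crit, Wait}
EG (EF valid): greatest fixpoint, start Z0 = {Grant, Hold, Check, Reset, Crit, Wait}, keep only states in Sat with some successor in Z. Z1 = {Grant, Hold, Check, Crit, Wait}; Z2 = {Grant, Check, Crit, Wait}; fixed.
Sat(EG (EF valid)) = {Grant, Check, Crit, Wait}

{Grant, Check, Crit, Wait}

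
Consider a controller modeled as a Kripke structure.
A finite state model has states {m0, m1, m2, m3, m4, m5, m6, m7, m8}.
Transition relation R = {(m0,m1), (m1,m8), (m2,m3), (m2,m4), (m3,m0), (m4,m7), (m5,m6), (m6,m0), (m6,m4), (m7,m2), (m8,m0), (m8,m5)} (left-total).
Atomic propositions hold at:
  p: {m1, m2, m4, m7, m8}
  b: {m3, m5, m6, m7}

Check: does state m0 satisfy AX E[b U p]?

E[b U p]: least fixpoint, start Z0 = Sat(p) = {m1, m2, m4, m7, m8}, add states in Sat(b) with some successor in Z. Z1 = {m1, m2, m4, m6, m7, m8}; Z2 = {m1, m2, m4, m5, m6, m7, m8}; fixed.
Sat(E[b U p]) = {m1, m2, m4, m5, m6, m7, m8}
Sat(AX E[b U p]) = {s : every successor in {m1, m2, m4, m5, m6, m7, m8}} = {m0, m1, m4, m5, m7}
m0 ∈ Sat(AX E[b U p]) = {m0, m1, m4, m5, m7}, so the formula holds at m0.

Yes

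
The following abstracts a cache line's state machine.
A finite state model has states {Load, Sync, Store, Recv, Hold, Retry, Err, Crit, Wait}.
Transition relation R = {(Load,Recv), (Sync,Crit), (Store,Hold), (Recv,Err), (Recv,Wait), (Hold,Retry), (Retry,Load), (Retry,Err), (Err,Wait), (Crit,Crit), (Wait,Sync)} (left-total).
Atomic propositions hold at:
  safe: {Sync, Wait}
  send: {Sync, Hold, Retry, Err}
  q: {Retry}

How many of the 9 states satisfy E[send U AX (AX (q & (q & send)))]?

Sat(q & send) = {Retry}
Sat(q & (q & send)) = {Retry}
Sat(AX (q & (q & send))) = {s : every successor in {Retry}} = {Hold}
Sat(AX (AX (q & (q & send)))) = {s : every successor in {Hold}} = {Store}
E[send U AX (AX (q & (q & send)))]: least fixpoint, start Z0 = Sat(AX (AX (q & (q & send)))) = {Store}, add states in Sat(send) with some successor in Z. Already a fixed point.
Sat(E[send U AX (AX (q & (q & send)))]) = {Store}
|Sat(E[send U AX (AX (q & (q & send)))])| = |{Store}| = 1.

1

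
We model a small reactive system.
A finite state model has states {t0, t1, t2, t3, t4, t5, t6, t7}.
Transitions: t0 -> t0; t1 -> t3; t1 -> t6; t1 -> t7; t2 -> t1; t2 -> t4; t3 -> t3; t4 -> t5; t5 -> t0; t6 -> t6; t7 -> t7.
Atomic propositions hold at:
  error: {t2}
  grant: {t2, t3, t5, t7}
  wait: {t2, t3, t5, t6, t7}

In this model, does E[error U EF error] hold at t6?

No

EF error: least fixpoint, start Z0 = {t2}, add states with some successor in Z. Already a fixed point.
Sat(EF error) = {t2}
E[error U EF error]: least fixpoint, start Z0 = Sat(EF error) = {t2}, add states in Sat(error) with some successor in Z. Already a fixed point.
Sat(E[error U EF error]) = {t2}
t6 ∉ Sat(E[error U EF error]) = {t2}, so the formula does not hold at t6.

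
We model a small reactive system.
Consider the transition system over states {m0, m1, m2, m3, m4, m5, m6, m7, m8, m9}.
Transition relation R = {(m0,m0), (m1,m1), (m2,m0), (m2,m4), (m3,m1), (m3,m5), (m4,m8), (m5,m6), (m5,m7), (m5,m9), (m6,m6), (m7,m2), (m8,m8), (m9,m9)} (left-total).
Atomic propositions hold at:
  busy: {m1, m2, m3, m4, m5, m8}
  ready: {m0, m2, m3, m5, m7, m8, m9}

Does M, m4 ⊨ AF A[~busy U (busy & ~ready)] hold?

Sat(~busy) = {m0, m6, m7, m9}
Sat(~ready) = {m1, m4, m6}
Sat(busy & ~ready) = {m1, m4}
A[~busy U (busy & ~ready)]: least fixpoint, start Z0 = Sat((busy & ~ready)) = {m1, m4}, add states in Sat(~busy) with every successor in Z. Already a fixed point.
Sat(A[~busy U (busy & ~ready)]) = {m1, m4}
AF A[~busy U (busy & ~ready)]: least fixpoint, start Z0 = {m1, m4}, add states with every successor in Z. Already a fixed point.
Sat(AF A[~busy U (busy & ~ready)]) = {m1, m4}
m4 ∈ Sat(AF A[~busy U (busy & ~ready)]) = {m1, m4}, so the formula holds at m4.

Yes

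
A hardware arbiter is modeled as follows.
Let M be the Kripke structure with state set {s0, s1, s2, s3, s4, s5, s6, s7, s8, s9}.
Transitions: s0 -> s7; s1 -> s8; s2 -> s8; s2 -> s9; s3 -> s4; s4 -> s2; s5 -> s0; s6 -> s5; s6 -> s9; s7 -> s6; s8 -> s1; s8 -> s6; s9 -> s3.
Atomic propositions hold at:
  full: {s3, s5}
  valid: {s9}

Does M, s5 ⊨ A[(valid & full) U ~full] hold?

Sat(valid & full) = ∅
Sat(~full) = {s0, s1, s2, s4, s6, s7, s8, s9}
A[(valid & full) U ~full]: least fixpoint, start Z0 = Sat(~full) = {s0, s1, s2, s4, s6, s7, s8, s9}, add states in Sat(valid & full) with every successor in Z. Already a fixed point.
Sat(A[(valid & full) U ~full]) = {s0, s1, s2, s4, s6, s7, s8, s9}
s5 ∉ Sat(A[(valid & full) U ~full]) = {s0, s1, s2, s4, s6, s7, s8, s9}, so the formula does not hold at s5.

No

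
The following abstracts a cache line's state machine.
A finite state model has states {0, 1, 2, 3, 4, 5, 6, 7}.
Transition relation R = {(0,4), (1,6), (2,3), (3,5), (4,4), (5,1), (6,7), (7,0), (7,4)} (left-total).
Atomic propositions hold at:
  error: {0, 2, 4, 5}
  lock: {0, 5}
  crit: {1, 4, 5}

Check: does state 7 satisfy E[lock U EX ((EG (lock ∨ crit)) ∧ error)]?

Sat(lock ∨ crit) = {0, 1, 4, 5}
EG (lock ∨ crit): greatest fixpoint, start Z0 = {0, 1, 4, 5}, keep only states in Sat with some successor in Z. Z1 = {0, 4, 5}; Z2 = {0, 4}; fixed.
Sat(EG (lock ∨ crit)) = {0, 4}
Sat((EG (lock ∨ crit)) ∧ error) = {0, 4}
Sat(EX ((EG (lock ∨ crit)) ∧ error)) = {s : some successor in {0, 4}} = {0, 4, 7}
E[lock U EX ((EG (lock ∨ crit)) ∧ error)]: least fixpoint, start Z0 = Sat(EX ((EG (lock ∨ crit)) ∧ error)) = {0, 4, 7}, add states in Sat(lock) with some successor in Z. Already a fixed point.
Sat(E[lock U EX ((EG (lock ∨ crit)) ∧ error)]) = {0, 4, 7}
7 ∈ Sat(E[lock U EX ((EG (lock ∨ crit)) ∧ error)]) = {0, 4, 7}, so the formula holds at 7.

Yes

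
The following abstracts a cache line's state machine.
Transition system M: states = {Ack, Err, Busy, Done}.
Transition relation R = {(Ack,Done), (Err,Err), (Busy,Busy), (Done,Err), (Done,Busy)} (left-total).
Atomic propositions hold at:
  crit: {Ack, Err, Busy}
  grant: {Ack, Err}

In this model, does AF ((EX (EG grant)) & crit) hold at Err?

Yes

EG grant: greatest fixpoint, start Z0 = {Ack, Err}, keep only states in Sat with some successor in Z. Z1 = {Err}; fixed.
Sat(EG grant) = {Err}
Sat(EX (EG grant)) = {s : some successor in {Err}} = {Err, Done}
Sat((EX (EG grant)) & crit) = {Err}
AF ((EX (EG grant)) & crit): least fixpoint, start Z0 = {Err}, add states with every successor in Z. Already a fixed point.
Sat(AF ((EX (EG grant)) & crit)) = {Err}
Err ∈ Sat(AF ((EX (EG grant)) & crit)) = {Err}, so the formula holds at Err.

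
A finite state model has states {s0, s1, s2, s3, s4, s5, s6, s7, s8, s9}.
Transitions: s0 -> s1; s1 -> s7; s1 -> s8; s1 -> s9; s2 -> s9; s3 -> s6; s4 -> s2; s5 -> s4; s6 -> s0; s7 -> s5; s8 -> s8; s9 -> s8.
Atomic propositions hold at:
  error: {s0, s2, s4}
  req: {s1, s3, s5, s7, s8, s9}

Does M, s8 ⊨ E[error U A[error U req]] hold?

A[error U req]: least fixpoint, start Z0 = Sat(req) = {s1, s3, s5, s7, s8, s9}, add states in Sat(error) with every successor in Z. Z1 = {s0, s1, s2, s3, s5, s7, s8, s9}; Z2 = {s0, s1, s2, s3, s4, s5, s7, s8, s9}; fixed.
Sat(A[error U req]) = {s0, s1, s2, s3, s4, s5, s7, s8, s9}
E[error U A[error U req]]: least fixpoint, start Z0 = Sat(A[error U req]) = {s0, s1, s2, s3, s4, s5, s7, s8, s9}, add states in Sat(error) with some successor in Z. Already a fixed point.
Sat(E[error U A[error U req]]) = {s0, s1, s2, s3, s4, s5, s7, s8, s9}
s8 ∈ Sat(E[error U A[error U req]]) = {s0, s1, s2, s3, s4, s5, s7, s8, s9}, so the formula holds at s8.

Yes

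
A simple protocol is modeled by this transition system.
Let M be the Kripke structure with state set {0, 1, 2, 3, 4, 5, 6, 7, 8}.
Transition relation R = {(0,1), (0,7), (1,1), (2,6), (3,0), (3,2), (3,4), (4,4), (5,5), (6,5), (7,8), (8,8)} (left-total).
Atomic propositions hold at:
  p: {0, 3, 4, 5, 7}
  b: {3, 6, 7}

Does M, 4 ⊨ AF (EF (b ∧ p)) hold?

Sat(b ∧ p) = {3, 7}
EF (b ∧ p): least fixpoint, start Z0 = {3, 7}, add states with some successor in Z. Z1 = {0, 3, 7}; fixed.
Sat(EF (b ∧ p)) = {0, 3, 7}
AF (EF (b ∧ p)): least fixpoint, start Z0 = {0, 3, 7}, add states with every successor in Z. Already a fixed point.
Sat(AF (EF (b ∧ p))) = {0, 3, 7}
4 ∉ Sat(AF (EF (b ∧ p))) = {0, 3, 7}, so the formula does not hold at 4.

No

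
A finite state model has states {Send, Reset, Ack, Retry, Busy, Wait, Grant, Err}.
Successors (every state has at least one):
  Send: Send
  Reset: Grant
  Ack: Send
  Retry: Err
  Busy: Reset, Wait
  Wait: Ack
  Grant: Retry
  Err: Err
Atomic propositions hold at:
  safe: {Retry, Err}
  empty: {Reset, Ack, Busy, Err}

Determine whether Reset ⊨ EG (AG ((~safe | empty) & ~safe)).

No

Sat(~safe) = {Send, Reset, Ack, Busy, Wait, Grant}
Sat(~safe | empty) = {Send, Reset, Ack, Busy, Wait, Grant, Err}
Sat((~safe | empty) & ~safe) = {Send, Reset, Ack, Busy, Wait, Grant}
AG ((~safe | empty) & ~safe): greatest fixpoint, start Z0 = {Send, Reset, Ack, Busy, Wait, Grant}, keep only states in Sat with every successor in Z. Z1 = {Send, Reset, Ack, Busy, Wait}; Z2 = {Send, Ack, Busy, Wait}; Z3 = {Send, Ack, Wait}; fixed.
Sat(AG ((~safe | empty) & ~safe)) = {Send, Ack, Wait}
EG (AG ((~safe | empty) & ~safe)): greatest fixpoint, start Z0 = {Send, Ack, Wait}, keep only states in Sat with some successor in Z. Already a fixed point.
Sat(EG (AG ((~safe | empty) & ~safe))) = {Send, Ack, Wait}
Reset ∉ Sat(EG (AG ((~safe | empty) & ~safe))) = {Send, Ack, Wait}, so the formula does not hold at Reset.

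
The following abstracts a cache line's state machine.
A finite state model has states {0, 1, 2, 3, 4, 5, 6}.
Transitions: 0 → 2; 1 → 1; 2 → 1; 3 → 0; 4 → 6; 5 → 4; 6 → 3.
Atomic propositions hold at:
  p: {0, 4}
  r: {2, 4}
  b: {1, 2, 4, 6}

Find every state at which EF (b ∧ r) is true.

Sat(b ∧ r) = {2, 4}
EF (b ∧ r): least fixpoint, start Z0 = {2, 4}, add states with some successor in Z. Z1 = {0, 2, 4, 5}; Z2 = {0, 2, 3, 4, 5}; Z3 = {0, 2, 3, 4, 5, 6}; fixed.
Sat(EF (b ∧ r)) = {0, 2, 3, 4, 5, 6}

{0, 2, 3, 4, 5, 6}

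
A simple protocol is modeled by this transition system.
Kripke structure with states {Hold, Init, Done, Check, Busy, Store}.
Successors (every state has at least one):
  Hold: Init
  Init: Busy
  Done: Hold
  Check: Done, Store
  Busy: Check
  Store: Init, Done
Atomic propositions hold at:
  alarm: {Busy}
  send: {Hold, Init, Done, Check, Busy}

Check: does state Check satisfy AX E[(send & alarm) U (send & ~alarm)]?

Sat(send & alarm) = {Busy}
Sat(~alarm) = {Hold, Init, Done, Check, Store}
Sat(send & ~alarm) = {Hold, Init, Done, Check}
E[(send & alarm) U (send & ~alarm)]: least fixpoint, start Z0 = Sat((send & ~alarm)) = {Hold, Init, Done, Check}, add states in Sat(send & alarm) with some successor in Z. Z1 = {Hold, Init, Done, Check, Busy}; fixed.
Sat(E[(send & alarm) U (send & ~alarm)]) = {Hold, Init, Done, Check, Busy}
Sat(AX E[(send & alarm) U (send & ~alarm)]) = {s : every successor in {Hold, Init, Done, Check, Busy}} = {Hold, Init, Done, Busy, Store}
Check ∉ Sat(AX E[(send & alarm) U (send & ~alarm)]) = {Hold, Init, Done, Busy, Store}, so the formula does not hold at Check.

No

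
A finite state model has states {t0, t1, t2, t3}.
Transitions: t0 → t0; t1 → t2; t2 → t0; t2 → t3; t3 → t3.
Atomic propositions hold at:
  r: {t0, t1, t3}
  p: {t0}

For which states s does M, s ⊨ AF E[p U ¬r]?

{t1, t2}

Sat(¬r) = {t2}
E[p U ¬r]: least fixpoint, start Z0 = Sat(¬r) = {t2}, add states in Sat(p) with some successor in Z. Already a fixed point.
Sat(E[p U ¬r]) = {t2}
AF E[p U ¬r]: least fixpoint, start Z0 = {t2}, add states with every successor in Z. Z1 = {t1, t2}; fixed.
Sat(AF E[p U ¬r]) = {t1, t2}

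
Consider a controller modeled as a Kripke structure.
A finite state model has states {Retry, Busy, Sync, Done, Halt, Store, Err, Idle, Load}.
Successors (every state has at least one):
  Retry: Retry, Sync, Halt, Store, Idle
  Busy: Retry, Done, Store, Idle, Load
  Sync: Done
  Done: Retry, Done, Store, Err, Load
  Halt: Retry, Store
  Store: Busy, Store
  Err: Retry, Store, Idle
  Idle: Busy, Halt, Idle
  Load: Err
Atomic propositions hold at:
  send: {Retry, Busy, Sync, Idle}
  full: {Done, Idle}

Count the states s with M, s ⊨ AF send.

4

AF send: least fixpoint, start Z0 = {Retry, Busy, Sync, Idle}, add states with every successor in Z. Already a fixed point.
Sat(AF send) = {Retry, Busy, Sync, Idle}
|Sat(AF send)| = |{Retry, Busy, Sync, Idle}| = 4.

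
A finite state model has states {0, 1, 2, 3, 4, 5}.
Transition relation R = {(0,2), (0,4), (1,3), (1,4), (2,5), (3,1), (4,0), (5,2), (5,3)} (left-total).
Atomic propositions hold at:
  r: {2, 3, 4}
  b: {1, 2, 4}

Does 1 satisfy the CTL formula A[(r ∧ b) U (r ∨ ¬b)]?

Sat(r ∧ b) = {2, 4}
Sat(¬b) = {0, 3, 5}
Sat(r ∨ ¬b) = {0, 2, 3, 4, 5}
A[(r ∧ b) U (r ∨ ¬b)]: least fixpoint, start Z0 = Sat((r ∨ ¬b)) = {0, 2, 3, 4, 5}, add states in Sat(r ∧ b) with every successor in Z. Already a fixed point.
Sat(A[(r ∧ b) U (r ∨ ¬b)]) = {0, 2, 3, 4, 5}
1 ∉ Sat(A[(r ∧ b) U (r ∨ ¬b)]) = {0, 2, 3, 4, 5}, so the formula does not hold at 1.

No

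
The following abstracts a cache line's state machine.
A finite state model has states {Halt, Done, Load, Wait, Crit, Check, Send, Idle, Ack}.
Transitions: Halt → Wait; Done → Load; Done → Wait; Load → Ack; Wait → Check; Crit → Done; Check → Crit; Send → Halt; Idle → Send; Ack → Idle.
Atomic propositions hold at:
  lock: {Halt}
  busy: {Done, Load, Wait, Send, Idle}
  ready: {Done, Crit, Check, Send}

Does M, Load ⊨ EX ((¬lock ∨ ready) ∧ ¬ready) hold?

Yes

Sat(¬lock) = {Done, Load, Wait, Crit, Check, Send, Idle, Ack}
Sat(¬lock ∨ ready) = {Done, Load, Wait, Crit, Check, Send, Idle, Ack}
Sat(¬ready) = {Halt, Load, Wait, Idle, Ack}
Sat((¬lock ∨ ready) ∧ ¬ready) = {Load, Wait, Idle, Ack}
Sat(EX ((¬lock ∨ ready) ∧ ¬ready)) = {s : some successor in {Load, Wait, Idle, Ack}} = {Halt, Done, Load, Ack}
Load ∈ Sat(EX ((¬lock ∨ ready) ∧ ¬ready)) = {Halt, Done, Load, Ack}, so the formula holds at Load.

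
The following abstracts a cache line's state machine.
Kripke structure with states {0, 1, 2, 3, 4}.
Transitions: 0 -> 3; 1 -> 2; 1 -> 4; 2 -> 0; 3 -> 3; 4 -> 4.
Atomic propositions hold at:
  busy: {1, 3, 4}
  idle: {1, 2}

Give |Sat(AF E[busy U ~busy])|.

3

Sat(~busy) = {0, 2}
E[busy U ~busy]: least fixpoint, start Z0 = Sat(~busy) = {0, 2}, add states in Sat(busy) with some successor in Z. Z1 = {0, 1, 2}; fixed.
Sat(E[busy U ~busy]) = {0, 1, 2}
AF E[busy U ~busy]: least fixpoint, start Z0 = {0, 1, 2}, add states with every successor in Z. Already a fixed point.
Sat(AF E[busy U ~busy]) = {0, 1, 2}
|Sat(AF E[busy U ~busy])| = |{0, 1, 2}| = 3.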